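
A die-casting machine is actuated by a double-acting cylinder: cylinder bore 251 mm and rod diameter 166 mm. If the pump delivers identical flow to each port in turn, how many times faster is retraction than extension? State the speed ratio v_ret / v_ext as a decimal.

v_ret/v_ext ≈ 1.78

Cap-side area A_cap = π/4 × (251 mm)² = 49480 mm^2
Rod-side annular area A_ann = π/4 × (251² − 166²) = 27840 mm^2
For equal Q, v ∝ 1/A, so v_ret/v_ext = A_cap/A_ann.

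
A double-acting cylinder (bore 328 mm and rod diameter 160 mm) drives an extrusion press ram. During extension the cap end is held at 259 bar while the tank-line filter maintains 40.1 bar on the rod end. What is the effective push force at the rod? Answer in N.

Cap-side area A_cap = π/4 × (328 mm)² = 84500 mm^2
Rod-side annular area A_ann = π/4 × (328² − 160²) = 64390 mm^2
Net thrust = P_cap·A_cap − P_rod·A_ann = 2.188e6 N − 2.582e5 N

F ≈ 1.93e6 N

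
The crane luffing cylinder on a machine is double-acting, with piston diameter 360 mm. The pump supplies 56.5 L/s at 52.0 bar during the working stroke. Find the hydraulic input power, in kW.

W ≈ 294 kW

Hydraulic power = P × Q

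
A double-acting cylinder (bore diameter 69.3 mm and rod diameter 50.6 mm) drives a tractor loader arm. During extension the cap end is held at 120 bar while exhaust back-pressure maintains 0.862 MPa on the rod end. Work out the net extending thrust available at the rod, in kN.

Cap-side area A_cap = π/4 × (69.3 mm)² = 3772 mm^2
Rod-side annular area A_ann = π/4 × (69.3² − 50.6²) = 1761 mm^2
Net thrust = P_cap·A_cap − P_rod·A_ann = 45.26 kN − 1.518 kN

F ≈ 43.7 kN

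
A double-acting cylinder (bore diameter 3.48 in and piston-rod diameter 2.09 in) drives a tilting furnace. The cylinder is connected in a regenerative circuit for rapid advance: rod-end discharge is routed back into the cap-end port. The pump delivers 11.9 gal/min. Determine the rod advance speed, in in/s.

In regeneration the rod-end outflow joins the pump flow into the cap end, so the net volume the pump must supply per unit advance equals the rod cross-section area.
Rod cross-section A_rod = π/4 × (2.09 in)² = 3.431 in^2
v = Q_pump / A_rod

v ≈ 13.4 in/s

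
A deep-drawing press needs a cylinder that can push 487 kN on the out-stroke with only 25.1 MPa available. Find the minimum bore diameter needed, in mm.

D ≈ 157 mm

Extension force acts on the full piston face: F = P × (π/4)D².
D = √(4F / (πP)) = √(4 × 487 kN / (π × 25.1 MPa))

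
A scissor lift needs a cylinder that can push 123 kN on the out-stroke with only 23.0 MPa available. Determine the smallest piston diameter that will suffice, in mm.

D ≈ 82.5 mm

Extension force acts on the full piston face: F = P × (π/4)D².
D = √(4F / (πP)) = √(4 × 123 kN / (π × 23.0 MPa))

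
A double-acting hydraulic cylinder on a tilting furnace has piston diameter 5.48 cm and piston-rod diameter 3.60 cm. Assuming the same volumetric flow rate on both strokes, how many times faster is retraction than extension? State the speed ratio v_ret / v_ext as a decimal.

v_ret/v_ext ≈ 1.76

Cap-side area A_cap = π/4 × (5.48 cm)² = 23.59 cm^2
Rod-side annular area A_ann = π/4 × (5.48² − 3.60²) = 13.41 cm^2
For equal Q, v ∝ 1/A, so v_ret/v_ext = A_cap/A_ann.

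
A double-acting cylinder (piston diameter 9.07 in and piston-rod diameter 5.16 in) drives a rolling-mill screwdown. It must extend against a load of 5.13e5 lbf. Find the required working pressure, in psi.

Cap-side area A_cap = π/4 × (9.07 in)² = 64.61 in^2
P = F / A = 5.13e5 lbf / A

P ≈ 7940 psi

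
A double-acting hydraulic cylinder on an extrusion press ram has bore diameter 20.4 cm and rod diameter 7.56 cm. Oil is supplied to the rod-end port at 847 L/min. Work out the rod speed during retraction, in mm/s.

Rod-side annular area A_ann = π/4 × (20.4² − 7.56²) = 282.0 cm^2
Flow into the rod-end port fills the annular volume.
v = Q / A

v ≈ 501 mm/s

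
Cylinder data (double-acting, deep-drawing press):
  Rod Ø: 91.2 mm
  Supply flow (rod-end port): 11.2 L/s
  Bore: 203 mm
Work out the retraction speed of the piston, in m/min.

v ≈ 26.0 m/min

Rod-side annular area A_ann = π/4 × (203² − 91.2²) = 25830 mm^2
Flow into the rod-end port fills the annular volume.
v = Q / A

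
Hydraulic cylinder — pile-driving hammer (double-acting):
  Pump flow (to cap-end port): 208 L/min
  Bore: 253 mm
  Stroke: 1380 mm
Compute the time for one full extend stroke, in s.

t ≈ 20.0 s

Cap-side area A_cap = π/4 × (253 mm)² = 50270 mm^2
Swept volume V = A × L; t = V / Q = A·L / Q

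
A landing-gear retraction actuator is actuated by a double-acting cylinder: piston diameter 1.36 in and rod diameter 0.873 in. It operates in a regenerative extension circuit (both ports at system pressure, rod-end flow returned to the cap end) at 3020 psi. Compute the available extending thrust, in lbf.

With equal pressure on both faces, forces on the annular region cancel; the net push is pressure × rod cross-section.
Rod cross-section A_rod = π/4 × (0.873 in)² = 0.5986 in^2
F = P × A_rod

F ≈ 1810 lbf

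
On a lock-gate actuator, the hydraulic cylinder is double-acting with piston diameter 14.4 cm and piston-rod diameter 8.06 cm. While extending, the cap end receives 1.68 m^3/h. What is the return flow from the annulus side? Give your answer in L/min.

Cap-side area A_cap = π/4 × (14.4 cm)² = 162.9 cm^2
Rod-side annular area A_ann = π/4 × (14.4² − 8.06²) = 111.8 cm^2
Piston speed v = Q_in/A_cap; rod-end outflow Q_out = v × A_ann = Q_in × A_ann/A_cap.

Q_out ≈ 19.2 L/min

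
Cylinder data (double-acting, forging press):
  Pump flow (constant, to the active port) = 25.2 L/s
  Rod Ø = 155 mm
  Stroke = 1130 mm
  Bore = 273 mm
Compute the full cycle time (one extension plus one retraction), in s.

t ≈ 4.40 s

Cap-side area A_cap = π/4 × (273 mm)² = 58530 mm^2
Rod-side annular area A_ann = π/4 × (273² − 155²) = 39670 mm^2
t_ext = A_cap·L/Q = 2.625 s
t_ret = A_ann·L/Q = 1.779 s
t_cycle = t_ext + t_ret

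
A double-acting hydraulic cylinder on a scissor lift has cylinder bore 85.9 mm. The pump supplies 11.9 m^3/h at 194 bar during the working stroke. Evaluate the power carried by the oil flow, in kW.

W ≈ 64.1 kW

Hydraulic power = P × Q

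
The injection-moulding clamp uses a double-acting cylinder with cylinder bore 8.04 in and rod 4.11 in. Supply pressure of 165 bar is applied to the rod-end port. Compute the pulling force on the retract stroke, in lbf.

F ≈ 89700 lbf

Rod-side annular area A_ann = π/4 × (8.04² − 4.11²) = 37.50 in^2
On retraction the pressure acts on the annular area (bore minus rod).
F = P × A_ann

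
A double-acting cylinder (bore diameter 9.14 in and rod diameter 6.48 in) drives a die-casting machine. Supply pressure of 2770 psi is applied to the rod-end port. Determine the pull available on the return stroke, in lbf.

Rod-side annular area A_ann = π/4 × (9.14² − 6.48²) = 32.63 in^2
On retraction the pressure acts on the annular area (bore minus rod).
F = P × A_ann

F ≈ 90400 lbf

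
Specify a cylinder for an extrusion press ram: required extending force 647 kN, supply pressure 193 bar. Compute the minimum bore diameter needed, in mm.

Extension force acts on the full piston face: F = P × (π/4)D².
D = √(4F / (πP)) = √(4 × 647 kN / (π × 193 bar))

D ≈ 207 mm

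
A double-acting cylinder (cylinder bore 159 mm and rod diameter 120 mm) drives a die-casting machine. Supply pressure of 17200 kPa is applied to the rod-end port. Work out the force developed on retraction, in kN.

Rod-side annular area A_ann = π/4 × (159² − 120²) = 8546 mm^2
On retraction the pressure acts on the annular area (bore minus rod).
F = P × A_ann

F ≈ 147 kN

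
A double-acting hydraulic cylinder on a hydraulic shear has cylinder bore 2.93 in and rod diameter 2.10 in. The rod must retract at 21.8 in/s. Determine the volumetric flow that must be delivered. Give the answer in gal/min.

Rod-side annular area A_ann = π/4 × (2.93² − 2.10²) = 3.279 in^2
Q = A × v

Q ≈ 18.6 gal/min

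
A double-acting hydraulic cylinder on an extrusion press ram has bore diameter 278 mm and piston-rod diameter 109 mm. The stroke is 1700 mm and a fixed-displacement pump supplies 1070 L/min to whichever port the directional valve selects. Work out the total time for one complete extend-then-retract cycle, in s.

t ≈ 10.7 s

Cap-side area A_cap = π/4 × (278 mm)² = 60700 mm^2
Rod-side annular area A_ann = π/4 × (278² − 109²) = 51370 mm^2
t_ext = A_cap·L/Q = 5.786 s
t_ret = A_ann·L/Q = 4.897 s
t_cycle = t_ext + t_ret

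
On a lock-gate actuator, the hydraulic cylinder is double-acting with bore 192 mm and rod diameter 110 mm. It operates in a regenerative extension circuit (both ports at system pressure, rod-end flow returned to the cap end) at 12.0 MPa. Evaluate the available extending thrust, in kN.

F ≈ 114 kN

With equal pressure on both faces, forces on the annular region cancel; the net push is pressure × rod cross-section.
Rod cross-section A_rod = π/4 × (110 mm)² = 9503 mm^2
F = P × A_rod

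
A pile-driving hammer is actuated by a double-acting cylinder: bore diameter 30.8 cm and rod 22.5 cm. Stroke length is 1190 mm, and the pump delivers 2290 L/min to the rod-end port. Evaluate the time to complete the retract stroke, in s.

Rod-side annular area A_ann = π/4 × (30.8² − 22.5²) = 347.5 cm^2
Swept volume V = A × L; t = V / Q = A·L / Q

t ≈ 1.08 s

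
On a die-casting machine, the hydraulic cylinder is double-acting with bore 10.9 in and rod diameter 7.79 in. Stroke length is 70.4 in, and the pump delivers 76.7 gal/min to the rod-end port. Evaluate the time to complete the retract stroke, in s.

Rod-side annular area A_ann = π/4 × (10.9² − 7.79²) = 45.65 in^2
Swept volume V = A × L; t = V / Q = A·L / Q

t ≈ 10.9 s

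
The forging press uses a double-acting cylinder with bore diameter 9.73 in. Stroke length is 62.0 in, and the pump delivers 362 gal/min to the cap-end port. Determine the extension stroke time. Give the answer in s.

t ≈ 3.31 s

Cap-side area A_cap = π/4 × (9.73 in)² = 74.36 in^2
Swept volume V = A × L; t = V / Q = A·L / Q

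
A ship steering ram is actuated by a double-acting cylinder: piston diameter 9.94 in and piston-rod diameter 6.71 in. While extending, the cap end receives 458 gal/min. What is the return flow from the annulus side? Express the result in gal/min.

Cap-side area A_cap = π/4 × (9.94 in)² = 77.60 in^2
Rod-side annular area A_ann = π/4 × (9.94² − 6.71²) = 42.24 in^2
Piston speed v = Q_in/A_cap; rod-end outflow Q_out = v × A_ann = Q_in × A_ann/A_cap.

Q_out ≈ 249 gal/min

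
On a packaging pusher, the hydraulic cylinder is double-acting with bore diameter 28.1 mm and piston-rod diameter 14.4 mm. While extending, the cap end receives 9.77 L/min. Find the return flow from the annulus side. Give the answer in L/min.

Cap-side area A_cap = π/4 × (28.1 mm)² = 620.2 mm^2
Rod-side annular area A_ann = π/4 × (28.1² − 14.4²) = 457.3 mm^2
Piston speed v = Q_in/A_cap; rod-end outflow Q_out = v × A_ann = Q_in × A_ann/A_cap.

Q_out ≈ 7.20 L/min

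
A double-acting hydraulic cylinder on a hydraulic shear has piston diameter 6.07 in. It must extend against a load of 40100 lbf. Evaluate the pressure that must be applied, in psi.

P ≈ 1390 psi

Cap-side area A_cap = π/4 × (6.07 in)² = 28.94 in^2
P = F / A = 40100 lbf / A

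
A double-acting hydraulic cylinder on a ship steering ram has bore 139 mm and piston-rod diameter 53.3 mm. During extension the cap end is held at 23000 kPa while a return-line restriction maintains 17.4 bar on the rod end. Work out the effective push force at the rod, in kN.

F ≈ 326 kN

Cap-side area A_cap = π/4 × (139 mm)² = 15170 mm^2
Rod-side annular area A_ann = π/4 × (139² − 53.3²) = 12940 mm^2
Net thrust = P_cap·A_cap − P_rod·A_ann = 349.0 kN − 22.52 kN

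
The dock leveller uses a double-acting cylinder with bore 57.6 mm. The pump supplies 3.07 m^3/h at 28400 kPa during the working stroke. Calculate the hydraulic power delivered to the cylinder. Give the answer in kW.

W ≈ 24.2 kW

Hydraulic power = P × Q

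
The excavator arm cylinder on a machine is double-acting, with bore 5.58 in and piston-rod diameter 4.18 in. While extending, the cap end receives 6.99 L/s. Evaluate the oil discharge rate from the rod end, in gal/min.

Q_out ≈ 48.6 gal/min

Cap-side area A_cap = π/4 × (5.58 in)² = 24.45 in^2
Rod-side annular area A_ann = π/4 × (5.58² − 4.18²) = 10.73 in^2
Piston speed v = Q_in/A_cap; rod-end outflow Q_out = v × A_ann = Q_in × A_ann/A_cap.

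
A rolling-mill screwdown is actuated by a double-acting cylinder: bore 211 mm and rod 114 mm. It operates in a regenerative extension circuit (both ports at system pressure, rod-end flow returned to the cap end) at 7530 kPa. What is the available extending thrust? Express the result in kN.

With equal pressure on both faces, forces on the annular region cancel; the net push is pressure × rod cross-section.
Rod cross-section A_rod = π/4 × (114 mm)² = 10210 mm^2
F = P × A_rod

F ≈ 76.9 kN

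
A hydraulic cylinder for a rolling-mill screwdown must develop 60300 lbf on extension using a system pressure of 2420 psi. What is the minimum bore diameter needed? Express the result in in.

D ≈ 5.63 in

Extension force acts on the full piston face: F = P × (π/4)D².
D = √(4F / (πP)) = √(4 × 60300 lbf / (π × 2420 psi))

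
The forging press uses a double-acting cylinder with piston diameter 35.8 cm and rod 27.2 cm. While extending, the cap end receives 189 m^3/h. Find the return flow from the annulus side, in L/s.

Q_out ≈ 22.2 L/s

Cap-side area A_cap = π/4 × (35.8 cm)² = 1007 cm^2
Rod-side annular area A_ann = π/4 × (35.8² − 27.2²) = 425.5 cm^2
Piston speed v = Q_in/A_cap; rod-end outflow Q_out = v × A_ann = Q_in × A_ann/A_cap.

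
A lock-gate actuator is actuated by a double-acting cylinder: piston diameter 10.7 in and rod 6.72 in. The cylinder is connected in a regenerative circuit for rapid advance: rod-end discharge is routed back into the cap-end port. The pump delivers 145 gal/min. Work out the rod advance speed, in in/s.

In regeneration the rod-end outflow joins the pump flow into the cap end, so the net volume the pump must supply per unit advance equals the rod cross-section area.
Rod cross-section A_rod = π/4 × (6.72 in)² = 35.47 in^2
v = Q_pump / A_rod

v ≈ 15.7 in/s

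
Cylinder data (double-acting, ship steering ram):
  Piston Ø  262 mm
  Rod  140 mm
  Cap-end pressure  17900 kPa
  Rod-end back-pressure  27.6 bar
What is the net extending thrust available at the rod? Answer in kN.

F ≈ 859 kN

Cap-side area A_cap = π/4 × (262 mm)² = 53910 mm^2
Rod-side annular area A_ann = π/4 × (262² − 140²) = 38520 mm^2
Net thrust = P_cap·A_cap − P_rod·A_ann = 965.0 kN − 106.3 kN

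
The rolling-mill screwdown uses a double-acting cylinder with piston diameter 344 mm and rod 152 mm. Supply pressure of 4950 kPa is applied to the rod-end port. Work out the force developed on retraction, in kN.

Rod-side annular area A_ann = π/4 × (344² − 152²) = 74800 mm^2
On retraction the pressure acts on the annular area (bore minus rod).
F = P × A_ann

F ≈ 370 kN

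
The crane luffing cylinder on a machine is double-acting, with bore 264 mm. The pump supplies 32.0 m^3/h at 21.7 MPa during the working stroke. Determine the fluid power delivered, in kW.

W ≈ 193 kW

Hydraulic power = P × Q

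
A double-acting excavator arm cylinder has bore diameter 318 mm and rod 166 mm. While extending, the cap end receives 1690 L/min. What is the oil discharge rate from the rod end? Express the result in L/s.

Cap-side area A_cap = π/4 × (318 mm)² = 79420 mm^2
Rod-side annular area A_ann = π/4 × (318² − 166²) = 57780 mm^2
Piston speed v = Q_in/A_cap; rod-end outflow Q_out = v × A_ann = Q_in × A_ann/A_cap.

Q_out ≈ 20.5 L/s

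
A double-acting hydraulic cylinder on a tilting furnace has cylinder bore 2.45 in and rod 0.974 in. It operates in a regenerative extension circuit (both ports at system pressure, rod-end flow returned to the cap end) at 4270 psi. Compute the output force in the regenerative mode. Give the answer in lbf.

With equal pressure on both faces, forces on the annular region cancel; the net push is pressure × rod cross-section.
Rod cross-section A_rod = π/4 × (0.974 in)² = 0.7451 in^2
F = P × A_rod

F ≈ 3180 lbf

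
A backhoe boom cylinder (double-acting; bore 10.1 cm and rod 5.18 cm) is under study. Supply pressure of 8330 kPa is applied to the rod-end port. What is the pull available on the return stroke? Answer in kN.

F ≈ 49.2 kN

Rod-side annular area A_ann = π/4 × (10.1² − 5.18²) = 59.04 cm^2
On retraction the pressure acts on the annular area (bore minus rod).
F = P × A_ann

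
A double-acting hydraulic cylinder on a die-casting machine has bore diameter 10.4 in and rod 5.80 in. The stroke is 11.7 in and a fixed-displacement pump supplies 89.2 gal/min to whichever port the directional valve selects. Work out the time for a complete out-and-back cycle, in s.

Cap-side area A_cap = π/4 × (10.4 in)² = 84.95 in^2
Rod-side annular area A_ann = π/4 × (10.4² − 5.80²) = 58.53 in^2
t_ext = A_cap·L/Q = 2.894 s
t_ret = A_ann·L/Q = 1.994 s
t_cycle = t_ext + t_ret

t ≈ 4.89 s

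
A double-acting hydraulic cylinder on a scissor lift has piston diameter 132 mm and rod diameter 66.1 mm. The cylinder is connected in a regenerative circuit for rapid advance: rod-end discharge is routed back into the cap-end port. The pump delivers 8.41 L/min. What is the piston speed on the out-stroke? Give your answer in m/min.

In regeneration the rod-end outflow joins the pump flow into the cap end, so the net volume the pump must supply per unit advance equals the rod cross-section area.
Rod cross-section A_rod = π/4 × (66.1 mm)² = 3432 mm^2
v = Q_pump / A_rod

v ≈ 2.45 m/min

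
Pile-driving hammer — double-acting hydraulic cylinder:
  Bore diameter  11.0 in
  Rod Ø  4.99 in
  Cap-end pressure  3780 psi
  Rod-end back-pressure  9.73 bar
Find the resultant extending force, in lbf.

F ≈ 3.49e5 lbf

Cap-side area A_cap = π/4 × (11.0 in)² = 95.03 in^2
Rod-side annular area A_ann = π/4 × (11.0² − 4.99²) = 75.48 in^2
Net thrust = P_cap·A_cap − P_rod·A_ann = 3.592e5 lbf − 10650 lbf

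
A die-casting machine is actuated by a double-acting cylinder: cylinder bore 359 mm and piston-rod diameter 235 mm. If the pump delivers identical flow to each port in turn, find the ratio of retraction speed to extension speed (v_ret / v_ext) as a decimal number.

Cap-side area A_cap = π/4 × (359 mm)² = 1.012e5 mm^2
Rod-side annular area A_ann = π/4 × (359² − 235²) = 57850 mm^2
For equal Q, v ∝ 1/A, so v_ret/v_ext = A_cap/A_ann.

v_ret/v_ext ≈ 1.75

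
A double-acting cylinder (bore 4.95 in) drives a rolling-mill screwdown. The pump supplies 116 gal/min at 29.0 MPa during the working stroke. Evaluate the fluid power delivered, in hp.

Hydraulic power = P × Q

W ≈ 285 hp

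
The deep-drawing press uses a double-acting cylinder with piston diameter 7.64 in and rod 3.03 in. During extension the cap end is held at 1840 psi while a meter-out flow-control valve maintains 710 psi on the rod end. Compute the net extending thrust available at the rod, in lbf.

Cap-side area A_cap = π/4 × (7.64 in)² = 45.84 in^2
Rod-side annular area A_ann = π/4 × (7.64² − 3.03²) = 38.63 in^2
Net thrust = P_cap·A_cap − P_rod·A_ann = 84350 lbf − 27430 lbf

F ≈ 56900 lbf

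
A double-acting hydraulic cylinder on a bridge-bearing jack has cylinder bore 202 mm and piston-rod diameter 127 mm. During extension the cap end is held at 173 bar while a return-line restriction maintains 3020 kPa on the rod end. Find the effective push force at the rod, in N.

F ≈ 4.96e5 N

Cap-side area A_cap = π/4 × (202 mm)² = 32050 mm^2
Rod-side annular area A_ann = π/4 × (202² − 127²) = 19380 mm^2
Net thrust = P_cap·A_cap − P_rod·A_ann = 5.544e5 N − 58530 N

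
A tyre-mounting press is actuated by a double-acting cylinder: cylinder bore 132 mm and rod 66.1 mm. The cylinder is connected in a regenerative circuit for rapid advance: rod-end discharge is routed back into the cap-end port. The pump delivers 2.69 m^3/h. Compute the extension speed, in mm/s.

In regeneration the rod-end outflow joins the pump flow into the cap end, so the net volume the pump must supply per unit advance equals the rod cross-section area.
Rod cross-section A_rod = π/4 × (66.1 mm)² = 3432 mm^2
v = Q_pump / A_rod

v ≈ 218 mm/s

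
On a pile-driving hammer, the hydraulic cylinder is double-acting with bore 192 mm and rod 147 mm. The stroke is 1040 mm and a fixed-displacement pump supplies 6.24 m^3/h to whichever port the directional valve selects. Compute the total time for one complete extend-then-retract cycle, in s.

Cap-side area A_cap = π/4 × (192 mm)² = 28950 mm^2
Rod-side annular area A_ann = π/4 × (192² − 147²) = 11980 mm^2
t_ext = A_cap·L/Q = 17.37 s
t_ret = A_ann·L/Q = 7.189 s
t_cycle = t_ext + t_ret

t ≈ 24.6 s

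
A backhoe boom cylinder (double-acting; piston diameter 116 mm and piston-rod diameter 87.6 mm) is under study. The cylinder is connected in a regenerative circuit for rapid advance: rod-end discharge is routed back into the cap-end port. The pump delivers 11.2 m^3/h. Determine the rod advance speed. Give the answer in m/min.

In regeneration the rod-end outflow joins the pump flow into the cap end, so the net volume the pump must supply per unit advance equals the rod cross-section area.
Rod cross-section A_rod = π/4 × (87.6 mm)² = 6027 mm^2
v = Q_pump / A_rod

v ≈ 31.0 m/min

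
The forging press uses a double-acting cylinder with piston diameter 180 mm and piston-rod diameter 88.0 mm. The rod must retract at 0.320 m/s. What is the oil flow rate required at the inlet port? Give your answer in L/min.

Rod-side annular area A_ann = π/4 × (180² − 88.0²) = 19360 mm^2
Q = A × v

Q ≈ 372 L/min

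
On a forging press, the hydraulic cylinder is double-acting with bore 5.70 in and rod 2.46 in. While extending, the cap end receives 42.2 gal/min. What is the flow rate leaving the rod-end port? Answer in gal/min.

Q_out ≈ 34.3 gal/min

Cap-side area A_cap = π/4 × (5.70 in)² = 25.52 in^2
Rod-side annular area A_ann = π/4 × (5.70² − 2.46²) = 20.76 in^2
Piston speed v = Q_in/A_cap; rod-end outflow Q_out = v × A_ann = Q_in × A_ann/A_cap.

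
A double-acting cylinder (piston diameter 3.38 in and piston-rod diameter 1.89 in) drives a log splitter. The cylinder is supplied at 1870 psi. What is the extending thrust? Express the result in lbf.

F ≈ 16800 lbf

Cap-side area A_cap = π/4 × (3.38 in)² = 8.973 in^2
F = P × A_cap = 1870 psi × A_cap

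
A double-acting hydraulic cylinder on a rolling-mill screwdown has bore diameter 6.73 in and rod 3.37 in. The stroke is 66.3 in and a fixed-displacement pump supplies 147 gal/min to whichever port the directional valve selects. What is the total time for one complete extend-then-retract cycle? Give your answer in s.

t ≈ 7.29 s

Cap-side area A_cap = π/4 × (6.73 in)² = 35.57 in^2
Rod-side annular area A_ann = π/4 × (6.73² − 3.37²) = 26.65 in^2
t_ext = A_cap·L/Q = 4.167 s
t_ret = A_ann·L/Q = 3.122 s
t_cycle = t_ext + t_ret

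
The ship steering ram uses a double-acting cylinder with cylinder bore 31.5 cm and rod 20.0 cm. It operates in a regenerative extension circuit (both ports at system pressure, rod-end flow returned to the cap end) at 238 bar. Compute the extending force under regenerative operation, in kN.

F ≈ 748 kN

With equal pressure on both faces, forces on the annular region cancel; the net push is pressure × rod cross-section.
Rod cross-section A_rod = π/4 × (20.0 cm)² = 314.2 cm^2
F = P × A_rod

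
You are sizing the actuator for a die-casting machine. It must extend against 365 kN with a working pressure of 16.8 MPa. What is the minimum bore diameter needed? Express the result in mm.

Extension force acts on the full piston face: F = P × (π/4)D².
D = √(4F / (πP)) = √(4 × 365 kN / (π × 16.8 MPa))

D ≈ 166 mm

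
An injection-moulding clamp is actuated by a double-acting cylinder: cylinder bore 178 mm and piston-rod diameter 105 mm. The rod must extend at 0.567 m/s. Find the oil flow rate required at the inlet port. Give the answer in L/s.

Cap-side area A_cap = π/4 × (178 mm)² = 24880 mm^2
Q = A × v

Q ≈ 14.1 L/s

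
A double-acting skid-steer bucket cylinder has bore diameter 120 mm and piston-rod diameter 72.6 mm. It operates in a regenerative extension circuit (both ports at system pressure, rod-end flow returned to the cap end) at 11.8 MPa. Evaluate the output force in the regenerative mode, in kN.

F ≈ 48.8 kN

With equal pressure on both faces, forces on the annular region cancel; the net push is pressure × rod cross-section.
Rod cross-section A_rod = π/4 × (72.6 mm)² = 4140 mm^2
F = P × A_rod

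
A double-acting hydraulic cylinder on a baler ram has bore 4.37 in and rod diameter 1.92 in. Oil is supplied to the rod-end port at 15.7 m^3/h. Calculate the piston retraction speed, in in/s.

v ≈ 22.0 in/s

Rod-side annular area A_ann = π/4 × (4.37² − 1.92²) = 12.10 in^2
Flow into the rod-end port fills the annular volume.
v = Q / A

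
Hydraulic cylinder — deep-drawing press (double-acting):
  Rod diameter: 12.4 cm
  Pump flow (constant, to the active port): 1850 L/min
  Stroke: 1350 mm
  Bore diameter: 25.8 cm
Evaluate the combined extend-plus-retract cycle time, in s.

t ≈ 4.05 s

Cap-side area A_cap = π/4 × (25.8 cm)² = 522.8 cm^2
Rod-side annular area A_ann = π/4 × (25.8² − 12.4²) = 402.0 cm^2
t_ext = A_cap·L/Q = 2.289 s
t_ret = A_ann·L/Q = 1.760 s
t_cycle = t_ext + t_ret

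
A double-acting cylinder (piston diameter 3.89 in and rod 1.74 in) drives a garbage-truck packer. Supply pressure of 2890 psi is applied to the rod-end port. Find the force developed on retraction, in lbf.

F ≈ 27500 lbf

Rod-side annular area A_ann = π/4 × (3.89² − 1.74²) = 9.507 in^2
On retraction the pressure acts on the annular area (bore minus rod).
F = P × A_ann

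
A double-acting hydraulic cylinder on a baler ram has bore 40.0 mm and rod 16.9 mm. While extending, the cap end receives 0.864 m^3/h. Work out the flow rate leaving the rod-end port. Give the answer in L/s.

Cap-side area A_cap = π/4 × (40.0 mm)² = 1257 mm^2
Rod-side annular area A_ann = π/4 × (40.0² − 16.9²) = 1032 mm^2
Piston speed v = Q_in/A_cap; rod-end outflow Q_out = v × A_ann = Q_in × A_ann/A_cap.

Q_out ≈ 0.197 L/s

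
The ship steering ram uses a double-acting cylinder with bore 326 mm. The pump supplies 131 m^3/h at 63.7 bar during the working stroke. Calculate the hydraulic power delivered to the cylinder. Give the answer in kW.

Hydraulic power = P × Q

W ≈ 232 kW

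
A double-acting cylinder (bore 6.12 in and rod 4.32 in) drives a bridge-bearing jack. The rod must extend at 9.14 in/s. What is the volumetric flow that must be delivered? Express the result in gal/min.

Q ≈ 69.8 gal/min

Cap-side area A_cap = π/4 × (6.12 in)² = 29.42 in^2
Q = A × v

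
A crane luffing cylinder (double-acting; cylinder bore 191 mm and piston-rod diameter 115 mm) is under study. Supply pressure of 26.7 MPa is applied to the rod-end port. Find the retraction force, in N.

F ≈ 4.88e5 N

Rod-side annular area A_ann = π/4 × (191² − 115²) = 18270 mm^2
On retraction the pressure acts on the annular area (bore minus rod).
F = P × A_ann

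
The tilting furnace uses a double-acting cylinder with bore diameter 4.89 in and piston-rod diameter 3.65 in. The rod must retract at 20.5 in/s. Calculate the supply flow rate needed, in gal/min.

Rod-side annular area A_ann = π/4 × (4.89² − 3.65²) = 8.317 in^2
Q = A × v

Q ≈ 44.3 gal/min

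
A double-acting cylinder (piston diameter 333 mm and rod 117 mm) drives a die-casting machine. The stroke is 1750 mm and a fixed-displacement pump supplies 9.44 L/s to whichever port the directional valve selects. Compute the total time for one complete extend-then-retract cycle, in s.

Cap-side area A_cap = π/4 × (333 mm)² = 87090 mm^2
Rod-side annular area A_ann = π/4 × (333² − 117²) = 76340 mm^2
t_ext = A_cap·L/Q = 16.15 s
t_ret = A_ann·L/Q = 14.15 s
t_cycle = t_ext + t_ret

t ≈ 30.3 s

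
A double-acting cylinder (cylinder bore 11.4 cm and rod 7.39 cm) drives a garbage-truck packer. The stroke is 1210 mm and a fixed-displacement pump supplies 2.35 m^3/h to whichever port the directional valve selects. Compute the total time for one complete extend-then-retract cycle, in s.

Cap-side area A_cap = π/4 × (11.4 cm)² = 102.1 cm^2
Rod-side annular area A_ann = π/4 × (11.4² − 7.39²) = 59.18 cm^2
t_ext = A_cap·L/Q = 18.92 s
t_ret = A_ann·L/Q = 10.97 s
t_cycle = t_ext + t_ret

t ≈ 29.9 s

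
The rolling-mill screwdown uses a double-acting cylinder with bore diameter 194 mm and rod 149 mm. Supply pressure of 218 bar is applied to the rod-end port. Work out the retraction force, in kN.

F ≈ 264 kN

Rod-side annular area A_ann = π/4 × (194² − 149²) = 12120 mm^2
On retraction the pressure acts on the annular area (bore minus rod).
F = P × A_ann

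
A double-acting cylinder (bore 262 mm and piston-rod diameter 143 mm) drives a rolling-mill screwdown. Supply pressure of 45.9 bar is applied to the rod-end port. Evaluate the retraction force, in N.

Rod-side annular area A_ann = π/4 × (262² − 143²) = 37850 mm^2
On retraction the pressure acts on the annular area (bore minus rod).
F = P × A_ann

F ≈ 1.74e5 N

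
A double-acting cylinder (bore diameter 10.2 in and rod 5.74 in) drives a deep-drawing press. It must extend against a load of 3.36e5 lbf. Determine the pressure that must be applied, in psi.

Cap-side area A_cap = π/4 × (10.2 in)² = 81.71 in^2
P = F / A = 3.36e5 lbf / A

P ≈ 4110 psi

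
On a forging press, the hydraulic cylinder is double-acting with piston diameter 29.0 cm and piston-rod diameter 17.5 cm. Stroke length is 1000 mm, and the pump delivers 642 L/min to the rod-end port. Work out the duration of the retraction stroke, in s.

Rod-side annular area A_ann = π/4 × (29.0² − 17.5²) = 420.0 cm^2
Swept volume V = A × L; t = V / Q = A·L / Q

t ≈ 3.93 s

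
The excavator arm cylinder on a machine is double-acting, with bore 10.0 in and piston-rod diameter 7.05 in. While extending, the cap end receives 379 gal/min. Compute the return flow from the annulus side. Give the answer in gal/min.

Q_out ≈ 191 gal/min

Cap-side area A_cap = π/4 × (10.0 in)² = 78.54 in^2
Rod-side annular area A_ann = π/4 × (10.0² − 7.05²) = 39.50 in^2
Piston speed v = Q_in/A_cap; rod-end outflow Q_out = v × A_ann = Q_in × A_ann/A_cap.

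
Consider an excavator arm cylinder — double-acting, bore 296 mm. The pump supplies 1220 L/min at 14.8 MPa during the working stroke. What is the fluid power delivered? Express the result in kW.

W ≈ 301 kW

Hydraulic power = P × Q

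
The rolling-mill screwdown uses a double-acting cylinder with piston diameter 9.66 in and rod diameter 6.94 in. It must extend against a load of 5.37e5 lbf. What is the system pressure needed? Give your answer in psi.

Cap-side area A_cap = π/4 × (9.66 in)² = 73.29 in^2
P = F / A = 5.37e5 lbf / A

P ≈ 7330 psi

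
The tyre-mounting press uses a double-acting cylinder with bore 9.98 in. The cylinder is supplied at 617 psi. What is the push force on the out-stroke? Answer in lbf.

Cap-side area A_cap = π/4 × (9.98 in)² = 78.23 in^2
F = P × A_cap = 617 psi × A_cap

F ≈ 48300 lbf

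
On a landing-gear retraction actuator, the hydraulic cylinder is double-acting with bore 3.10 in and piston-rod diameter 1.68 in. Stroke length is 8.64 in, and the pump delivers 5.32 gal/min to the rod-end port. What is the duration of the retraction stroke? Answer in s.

Rod-side annular area A_ann = π/4 × (3.10² − 1.68²) = 5.331 in^2
Swept volume V = A × L; t = V / Q = A·L / Q

t ≈ 2.25 s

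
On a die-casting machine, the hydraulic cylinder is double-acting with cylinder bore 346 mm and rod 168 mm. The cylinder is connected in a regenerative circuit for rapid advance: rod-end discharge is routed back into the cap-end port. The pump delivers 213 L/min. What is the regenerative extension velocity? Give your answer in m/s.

v ≈ 0.160 m/s

In regeneration the rod-end outflow joins the pump flow into the cap end, so the net volume the pump must supply per unit advance equals the rod cross-section area.
Rod cross-section A_rod = π/4 × (168 mm)² = 22170 mm^2
v = Q_pump / A_rod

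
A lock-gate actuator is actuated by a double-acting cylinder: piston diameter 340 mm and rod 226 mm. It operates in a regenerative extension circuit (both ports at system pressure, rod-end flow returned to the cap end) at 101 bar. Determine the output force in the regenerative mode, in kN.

F ≈ 405 kN

With equal pressure on both faces, forces on the annular region cancel; the net push is pressure × rod cross-section.
Rod cross-section A_rod = π/4 × (226 mm)² = 40110 mm^2
F = P × A_rod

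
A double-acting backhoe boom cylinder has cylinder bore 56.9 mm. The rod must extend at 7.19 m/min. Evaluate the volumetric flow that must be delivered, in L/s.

Q ≈ 0.305 L/s

Cap-side area A_cap = π/4 × (56.9 mm)² = 2543 mm^2
Q = A × v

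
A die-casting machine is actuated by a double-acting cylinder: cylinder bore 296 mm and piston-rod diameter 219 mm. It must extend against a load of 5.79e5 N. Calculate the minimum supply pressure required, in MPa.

Cap-side area A_cap = π/4 × (296 mm)² = 68810 mm^2
P = F / A = 5.79e5 N / A

P ≈ 8.41 MPa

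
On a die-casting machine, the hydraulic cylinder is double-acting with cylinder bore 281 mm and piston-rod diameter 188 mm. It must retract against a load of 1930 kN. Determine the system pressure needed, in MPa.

P ≈ 56.3 MPa

Rod-side annular area A_ann = π/4 × (281² − 188²) = 34260 mm^2
Retraction: pressure acts on the annular area.
P = F / A = 1930 kN / A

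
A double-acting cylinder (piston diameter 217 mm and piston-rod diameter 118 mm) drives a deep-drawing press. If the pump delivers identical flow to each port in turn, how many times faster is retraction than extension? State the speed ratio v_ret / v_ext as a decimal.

Cap-side area A_cap = π/4 × (217 mm)² = 36980 mm^2
Rod-side annular area A_ann = π/4 × (217² − 118²) = 26050 mm^2
For equal Q, v ∝ 1/A, so v_ret/v_ext = A_cap/A_ann.

v_ret/v_ext ≈ 1.42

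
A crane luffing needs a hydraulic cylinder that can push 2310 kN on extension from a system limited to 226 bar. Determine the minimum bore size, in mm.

Extension force acts on the full piston face: F = P × (π/4)D².
D = √(4F / (πP)) = √(4 × 2310 kN / (π × 226 bar))

D ≈ 361 mm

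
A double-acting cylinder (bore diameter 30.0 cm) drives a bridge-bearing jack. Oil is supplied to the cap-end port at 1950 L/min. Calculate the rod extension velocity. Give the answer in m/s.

Cap-side area A_cap = π/4 × (30.0 cm)² = 706.9 cm^2
v = Q / A

v ≈ 0.460 m/s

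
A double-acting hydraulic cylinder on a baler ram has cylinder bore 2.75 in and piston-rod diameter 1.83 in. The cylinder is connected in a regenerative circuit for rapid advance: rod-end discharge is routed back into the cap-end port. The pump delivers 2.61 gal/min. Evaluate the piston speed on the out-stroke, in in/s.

v ≈ 3.82 in/s

In regeneration the rod-end outflow joins the pump flow into the cap end, so the net volume the pump must supply per unit advance equals the rod cross-section area.
Rod cross-section A_rod = π/4 × (1.83 in)² = 2.630 in^2
v = Q_pump / A_rod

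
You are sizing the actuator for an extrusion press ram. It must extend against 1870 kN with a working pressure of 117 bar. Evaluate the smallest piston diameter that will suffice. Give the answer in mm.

Extension force acts on the full piston face: F = P × (π/4)D².
D = √(4F / (πP)) = √(4 × 1870 kN / (π × 117 bar))

D ≈ 451 mm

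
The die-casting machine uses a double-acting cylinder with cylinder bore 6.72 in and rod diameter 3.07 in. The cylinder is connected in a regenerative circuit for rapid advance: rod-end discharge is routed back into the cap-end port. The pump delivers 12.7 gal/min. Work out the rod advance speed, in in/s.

v ≈ 6.61 in/s

In regeneration the rod-end outflow joins the pump flow into the cap end, so the net volume the pump must supply per unit advance equals the rod cross-section area.
Rod cross-section A_rod = π/4 × (3.07 in)² = 7.402 in^2
v = Q_pump / A_rod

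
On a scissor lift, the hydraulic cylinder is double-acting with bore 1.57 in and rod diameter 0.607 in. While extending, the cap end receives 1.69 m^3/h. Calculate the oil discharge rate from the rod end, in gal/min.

Q_out ≈ 6.33 gal/min

Cap-side area A_cap = π/4 × (1.57 in)² = 1.936 in^2
Rod-side annular area A_ann = π/4 × (1.57² − 0.607²) = 1.647 in^2
Piston speed v = Q_in/A_cap; rod-end outflow Q_out = v × A_ann = Q_in × A_ann/A_cap.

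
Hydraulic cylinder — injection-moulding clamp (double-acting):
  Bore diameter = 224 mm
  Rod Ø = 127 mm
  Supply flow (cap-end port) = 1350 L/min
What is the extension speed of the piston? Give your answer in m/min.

Cap-side area A_cap = π/4 × (224 mm)² = 39410 mm^2
v = Q / A

v ≈ 34.3 m/min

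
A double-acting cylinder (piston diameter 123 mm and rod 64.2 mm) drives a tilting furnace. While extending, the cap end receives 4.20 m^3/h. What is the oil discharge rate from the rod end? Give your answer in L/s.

Cap-side area A_cap = π/4 × (123 mm)² = 11880 mm^2
Rod-side annular area A_ann = π/4 × (123² − 64.2²) = 8645 mm^2
Piston speed v = Q_in/A_cap; rod-end outflow Q_out = v × A_ann = Q_in × A_ann/A_cap.

Q_out ≈ 0.849 L/s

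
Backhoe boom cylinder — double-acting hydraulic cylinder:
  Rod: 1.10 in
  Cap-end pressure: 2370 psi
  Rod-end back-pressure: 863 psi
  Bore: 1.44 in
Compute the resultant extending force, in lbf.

Cap-side area A_cap = π/4 × (1.44 in)² = 1.629 in^2
Rod-side annular area A_ann = π/4 × (1.44² − 1.10²) = 0.6783 in^2
Net thrust = P_cap·A_cap − P_rod·A_ann = 3860 lbf − 585.3 lbf

F ≈ 3270 lbf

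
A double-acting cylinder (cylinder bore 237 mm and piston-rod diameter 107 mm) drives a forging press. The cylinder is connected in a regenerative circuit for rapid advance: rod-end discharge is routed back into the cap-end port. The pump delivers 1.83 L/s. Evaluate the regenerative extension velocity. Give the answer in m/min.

v ≈ 12.2 m/min

In regeneration the rod-end outflow joins the pump flow into the cap end, so the net volume the pump must supply per unit advance equals the rod cross-section area.
Rod cross-section A_rod = π/4 × (107 mm)² = 8992 mm^2
v = Q_pump / A_rod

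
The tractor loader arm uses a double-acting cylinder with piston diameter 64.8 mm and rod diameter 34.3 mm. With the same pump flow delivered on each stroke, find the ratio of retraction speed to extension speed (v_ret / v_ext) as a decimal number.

v_ret/v_ext ≈ 1.39

Cap-side area A_cap = π/4 × (64.8 mm)² = 3298 mm^2
Rod-side annular area A_ann = π/4 × (64.8² − 34.3²) = 2374 mm^2
For equal Q, v ∝ 1/A, so v_ret/v_ext = A_cap/A_ann.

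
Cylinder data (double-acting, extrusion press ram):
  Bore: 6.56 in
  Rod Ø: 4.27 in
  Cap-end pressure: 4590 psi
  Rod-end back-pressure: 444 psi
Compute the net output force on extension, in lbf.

F ≈ 1.46e5 lbf

Cap-side area A_cap = π/4 × (6.56 in)² = 33.80 in^2
Rod-side annular area A_ann = π/4 × (6.56² − 4.27²) = 19.48 in^2
Net thrust = P_cap·A_cap − P_rod·A_ann = 1.551e5 lbf − 8648 lbf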